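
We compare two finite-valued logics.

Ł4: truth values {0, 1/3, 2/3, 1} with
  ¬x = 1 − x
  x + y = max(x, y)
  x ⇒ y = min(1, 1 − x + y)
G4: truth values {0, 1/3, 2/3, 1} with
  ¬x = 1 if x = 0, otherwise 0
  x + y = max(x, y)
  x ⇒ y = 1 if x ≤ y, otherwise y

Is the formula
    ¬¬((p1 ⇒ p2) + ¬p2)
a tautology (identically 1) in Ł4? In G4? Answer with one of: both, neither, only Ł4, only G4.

In Ł4: at p1 = 2/3, p2 = 1/3 the value is 2/3 — not a tautology.
In G4: every assignment gives 1 — tautology.

only G4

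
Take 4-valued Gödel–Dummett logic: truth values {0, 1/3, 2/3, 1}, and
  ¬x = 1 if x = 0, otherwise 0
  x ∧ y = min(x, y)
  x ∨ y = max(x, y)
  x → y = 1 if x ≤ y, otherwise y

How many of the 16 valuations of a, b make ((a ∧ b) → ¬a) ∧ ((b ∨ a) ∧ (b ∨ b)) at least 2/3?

a = 0, b = 0 ↦ 0  <
a = 0, b = 1/3 ↦ 1/3  <
a = 0, b = 2/3 ↦ 2/3  ≥
a = 0, b = 1 ↦ 1  ≥
a = 1/3, b = 0 ↦ 0  <
a = 1/3, b = 1/3 ↦ 0  <
a = 1/3, b = 2/3 ↦ 0  <
a = 1/3, b = 1 ↦ 0  <
a = 2/3, b = 0 ↦ 0  <
a = 2/3, b = 1/3 ↦ 0  <
a = 2/3, b = 2/3 ↦ 0  <
a = 2/3, b = 1 ↦ 0  <
a = 1, b = 0 ↦ 0  <
a = 1, b = 1/3 ↦ 0  <
a = 1, b = 2/3 ↦ 0  <
a = 1, b = 1 ↦ 0  <
So 2 of the 16 assignments meet the threshold.

2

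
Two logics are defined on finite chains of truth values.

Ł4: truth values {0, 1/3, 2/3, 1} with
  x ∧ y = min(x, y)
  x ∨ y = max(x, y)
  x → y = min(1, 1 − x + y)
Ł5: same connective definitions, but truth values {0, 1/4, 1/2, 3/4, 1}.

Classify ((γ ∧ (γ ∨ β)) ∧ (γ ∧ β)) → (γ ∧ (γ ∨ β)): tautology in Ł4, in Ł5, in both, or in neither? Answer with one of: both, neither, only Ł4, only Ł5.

In Ł4: every assignment gives 1 — tautology.
In Ł5: every assignment gives 1 — tautology.

both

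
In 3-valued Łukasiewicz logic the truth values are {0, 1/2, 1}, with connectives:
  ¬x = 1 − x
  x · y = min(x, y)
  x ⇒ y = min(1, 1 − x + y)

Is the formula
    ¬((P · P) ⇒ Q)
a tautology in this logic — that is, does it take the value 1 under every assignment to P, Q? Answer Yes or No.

Counterexample: take P = 0, Q = 0.
P · P = 0 · 0 = 0
(P · P) ⇒ Q = 0 ⇒ 0 = 1
¬((P · P) ⇒ Q) = ¬1 = 0
This gives 0 ≠ 1.

No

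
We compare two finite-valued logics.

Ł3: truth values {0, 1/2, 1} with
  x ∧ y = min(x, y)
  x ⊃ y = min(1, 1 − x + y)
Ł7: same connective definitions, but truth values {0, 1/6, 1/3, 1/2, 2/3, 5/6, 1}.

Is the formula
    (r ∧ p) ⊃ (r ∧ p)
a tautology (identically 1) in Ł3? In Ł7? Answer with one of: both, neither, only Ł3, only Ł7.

both

In Ł3: every assignment gives 1 — tautology.
In Ł7: every assignment gives 1 — tautology.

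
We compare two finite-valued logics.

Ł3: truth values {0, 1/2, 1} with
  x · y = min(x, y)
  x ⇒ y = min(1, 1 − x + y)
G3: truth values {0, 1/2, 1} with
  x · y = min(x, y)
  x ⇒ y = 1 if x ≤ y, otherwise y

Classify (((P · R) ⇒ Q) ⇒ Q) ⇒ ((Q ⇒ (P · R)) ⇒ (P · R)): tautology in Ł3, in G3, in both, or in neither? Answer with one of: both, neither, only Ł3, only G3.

In Ł3: every assignment gives 1 — tautology.
In G3: at P = 1/2, Q = 0, R = 1/2 the value is 1/2 — not a tautology.

only Ł3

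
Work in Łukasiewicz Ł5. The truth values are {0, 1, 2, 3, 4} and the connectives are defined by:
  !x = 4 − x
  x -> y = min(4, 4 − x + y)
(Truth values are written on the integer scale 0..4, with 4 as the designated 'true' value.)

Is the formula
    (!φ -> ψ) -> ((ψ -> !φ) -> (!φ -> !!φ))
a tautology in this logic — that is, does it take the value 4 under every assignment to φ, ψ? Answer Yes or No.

No

Counterexample: take φ = 0, ψ = 1.
!φ = !0 = 4
!φ -> ψ = 4 -> 1 = 1
!φ = !0 = 4
ψ -> !φ = 1 -> 4 = 4
!φ = !0 = 4
!φ = !0 = 4
!!φ = !4 = 0
!φ -> !!φ = 4 -> 0 = 0
(ψ -> !φ) -> (!φ -> !!φ) = 4 -> 0 = 0
(!φ -> ψ) -> ((ψ -> !φ) -> (!φ -> !!φ)) = 1 -> 0 = 3
This gives 3 ≠ 4.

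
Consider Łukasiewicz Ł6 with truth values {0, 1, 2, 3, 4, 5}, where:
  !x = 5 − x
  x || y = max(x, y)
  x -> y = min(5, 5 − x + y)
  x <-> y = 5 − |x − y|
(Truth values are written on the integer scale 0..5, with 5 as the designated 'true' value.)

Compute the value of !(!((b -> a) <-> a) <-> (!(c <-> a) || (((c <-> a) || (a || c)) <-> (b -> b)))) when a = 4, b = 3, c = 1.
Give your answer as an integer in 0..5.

b -> a = 3 -> 4 = 5
(b -> a) <-> a = 5 <-> 4 = 4
!((b -> a) <-> a) = !4 = 1
c <-> a = 1 <-> 4 = 2
!(c <-> a) = !2 = 3
c <-> a = 1 <-> 4 = 2
a || c = 4 || 1 = 4
(c <-> a) || (a || c) = 2 || 4 = 4
b -> b = 3 -> 3 = 5
((c <-> a) || (a || c)) <-> (b -> b) = 4 <-> 5 = 4
!(c <-> a) || (((c <-> a) || (a || c)) <-> (b -> b)) = 3 || 4 = 4
!((b -> a) <-> a) <-> (!(c <-> a) || (((c <-> a) || (a || c)) <-> (b -> b))) = 1 <-> 4 = 2
!(!((b -> a) <-> a) <-> (!(c <-> a) || (((c <-> a) || (a || c)) <-> (b -> b)))) = !2 = 3

3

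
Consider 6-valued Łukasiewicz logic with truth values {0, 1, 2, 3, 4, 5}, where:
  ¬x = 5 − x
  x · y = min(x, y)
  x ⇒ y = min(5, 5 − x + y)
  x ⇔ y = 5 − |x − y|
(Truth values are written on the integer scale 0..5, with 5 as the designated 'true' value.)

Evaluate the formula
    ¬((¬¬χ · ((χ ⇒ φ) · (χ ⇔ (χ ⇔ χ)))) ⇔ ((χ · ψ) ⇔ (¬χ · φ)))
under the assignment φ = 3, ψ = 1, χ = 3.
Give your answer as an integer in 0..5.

1

¬χ = ¬3 = 2
¬¬χ = ¬2 = 3
χ ⇒ φ = 3 ⇒ 3 = 5
χ ⇔ χ = 3 ⇔ 3 = 5
χ ⇔ (χ ⇔ χ) = 3 ⇔ 5 = 3
(χ ⇒ φ) · (χ ⇔ (χ ⇔ χ)) = 5 · 3 = 3
¬¬χ · ((χ ⇒ φ) · (χ ⇔ (χ ⇔ χ))) = 3 · 3 = 3
χ · ψ = 3 · 1 = 1
¬χ = ¬3 = 2
¬χ · φ = 2 · 3 = 2
(χ · ψ) ⇔ (¬χ · φ) = 1 ⇔ 2 = 4
(¬¬χ · ((χ ⇒ φ) · (χ ⇔ (χ ⇔ χ)))) ⇔ ((χ · ψ) ⇔ (¬χ · φ)) = 3 ⇔ 4 = 4
¬((¬¬χ · ((χ ⇒ φ) · (χ ⇔ (χ ⇔ χ)))) ⇔ ((χ · ψ) ⇔ (¬χ · φ))) = ¬4 = 1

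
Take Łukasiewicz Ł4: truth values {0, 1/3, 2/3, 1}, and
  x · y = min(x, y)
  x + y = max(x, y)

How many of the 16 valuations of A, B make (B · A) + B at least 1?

4

A = 0, B = 0 ↦ 0  <
A = 0, B = 1/3 ↦ 1/3  <
A = 0, B = 2/3 ↦ 2/3  <
A = 0, B = 1 ↦ 1  ≥
A = 1/3, B = 0 ↦ 0  <
A = 1/3, B = 1/3 ↦ 1/3  <
A = 1/3, B = 2/3 ↦ 2/3  <
A = 1/3, B = 1 ↦ 1  ≥
A = 2/3, B = 0 ↦ 0  <
A = 2/3, B = 1/3 ↦ 1/3  <
A = 2/3, B = 2/3 ↦ 2/3  <
A = 2/3, B = 1 ↦ 1  ≥
A = 1, B = 0 ↦ 0  <
A = 1, B = 1/3 ↦ 1/3  <
A = 1, B = 2/3 ↦ 2/3  <
A = 1, B = 1 ↦ 1  ≥
So 4 of the 16 assignments meet the threshold.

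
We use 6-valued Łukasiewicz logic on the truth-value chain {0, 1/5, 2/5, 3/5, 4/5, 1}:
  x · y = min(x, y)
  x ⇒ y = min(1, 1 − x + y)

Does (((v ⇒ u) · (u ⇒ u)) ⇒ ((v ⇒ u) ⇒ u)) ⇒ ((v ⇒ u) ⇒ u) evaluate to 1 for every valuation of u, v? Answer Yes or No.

Counterexample: take u = 0, v = 1/5.
v ⇒ u = 1/5 ⇒ 0 = 4/5
u ⇒ u = 0 ⇒ 0 = 1
(v ⇒ u) · (u ⇒ u) = 4/5 · 1 = 4/5
v ⇒ u = 1/5 ⇒ 0 = 4/5
(v ⇒ u) ⇒ u = 4/5 ⇒ 0 = 1/5
((v ⇒ u) · (u ⇒ u)) ⇒ ((v ⇒ u) ⇒ u) = 4/5 ⇒ 1/5 = 2/5
v ⇒ u = 1/5 ⇒ 0 = 4/5
(v ⇒ u) ⇒ u = 4/5 ⇒ 0 = 1/5
(((v ⇒ u) · (u ⇒ u)) ⇒ ((v ⇒ u) ⇒ u)) ⇒ ((v ⇒ u) ⇒ u) = 2/5 ⇒ 1/5 = 4/5
This gives 4/5 ≠ 1.

No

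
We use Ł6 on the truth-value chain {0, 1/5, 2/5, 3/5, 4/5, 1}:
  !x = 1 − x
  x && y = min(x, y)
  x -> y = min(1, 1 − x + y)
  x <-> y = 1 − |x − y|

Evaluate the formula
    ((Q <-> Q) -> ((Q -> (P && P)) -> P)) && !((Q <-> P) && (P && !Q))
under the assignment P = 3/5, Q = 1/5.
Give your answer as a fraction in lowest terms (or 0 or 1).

2/5

Q <-> Q = 1/5 <-> 1/5 = 1
P && P = 3/5 && 3/5 = 3/5
Q -> (P && P) = 1/5 -> 3/5 = 1
(Q -> (P && P)) -> P = 1 -> 3/5 = 3/5
(Q <-> Q) -> ((Q -> (P && P)) -> P) = 1 -> 3/5 = 3/5
Q <-> P = 1/5 <-> 3/5 = 3/5
!Q = !1/5 = 4/5
P && !Q = 3/5 && 4/5 = 3/5
(Q <-> P) && (P && !Q) = 3/5 && 3/5 = 3/5
!((Q <-> P) && (P && !Q)) = !3/5 = 2/5
((Q <-> Q) -> ((Q -> (P && P)) -> P)) && !((Q <-> P) && (P && !Q)) = 3/5 && 2/5 = 2/5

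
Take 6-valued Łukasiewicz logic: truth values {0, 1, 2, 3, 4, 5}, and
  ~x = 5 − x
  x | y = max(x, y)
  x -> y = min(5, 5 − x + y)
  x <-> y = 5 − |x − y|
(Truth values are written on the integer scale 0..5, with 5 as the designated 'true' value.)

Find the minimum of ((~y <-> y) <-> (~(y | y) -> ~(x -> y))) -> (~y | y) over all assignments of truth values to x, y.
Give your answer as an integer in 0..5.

Take x = 4, y = 2:
~y = ~2 = 3
~y <-> y = 3 <-> 2 = 4
y | y = 2 | 2 = 2
~(y | y) = ~2 = 3
x -> y = 4 -> 2 = 3
~(x -> y) = ~3 = 2
~(y | y) -> ~(x -> y) = 3 -> 2 = 4
(~y <-> y) <-> (~(y | y) -> ~(x -> y)) = 4 <-> 4 = 5
~y = ~2 = 3
~y | y = 3 | 2 = 3
((~y <-> y) <-> (~(y | y) -> ~(x -> y))) -> (~y | y) = 5 -> 3 = 3
No assignment yields a value below 3, so this is the minimum.

3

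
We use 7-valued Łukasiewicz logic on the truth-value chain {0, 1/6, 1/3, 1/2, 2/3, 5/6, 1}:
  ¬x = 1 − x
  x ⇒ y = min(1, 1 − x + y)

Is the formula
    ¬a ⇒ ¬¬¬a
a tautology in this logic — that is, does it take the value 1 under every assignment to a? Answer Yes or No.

a = 0 ↦ 1
a = 1/6 ↦ 1
a = 1/3 ↦ 1
a = 1/2 ↦ 1
a = 2/3 ↦ 1
a = 5/6 ↦ 1
a = 1 ↦ 1
Every assignment gives a value ≥ 1.

Yes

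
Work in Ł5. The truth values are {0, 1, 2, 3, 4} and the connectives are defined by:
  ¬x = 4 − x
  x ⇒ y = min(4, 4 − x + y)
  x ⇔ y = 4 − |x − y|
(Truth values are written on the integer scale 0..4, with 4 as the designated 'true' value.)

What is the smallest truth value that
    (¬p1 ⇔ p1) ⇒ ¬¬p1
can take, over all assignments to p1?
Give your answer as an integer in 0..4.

Take p1 = 2:
¬p1 = ¬2 = 2
¬p1 ⇔ p1 = 2 ⇔ 2 = 4
¬p1 = ¬2 = 2
¬¬p1 = ¬2 = 2
(¬p1 ⇔ p1) ⇒ ¬¬p1 = 4 ⇒ 2 = 2
No assignment yields a value below 2, so this is the minimum.

2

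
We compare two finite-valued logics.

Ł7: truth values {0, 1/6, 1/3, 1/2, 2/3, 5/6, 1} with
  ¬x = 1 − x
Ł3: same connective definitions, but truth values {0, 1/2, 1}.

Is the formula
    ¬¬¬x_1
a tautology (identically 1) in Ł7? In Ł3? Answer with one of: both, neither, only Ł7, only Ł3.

neither

In Ł7: at x_1 = 1/6 the value is 5/6 — not a tautology.
In Ł3: at x_1 = 1/2 the value is 1/2 — not a tautology.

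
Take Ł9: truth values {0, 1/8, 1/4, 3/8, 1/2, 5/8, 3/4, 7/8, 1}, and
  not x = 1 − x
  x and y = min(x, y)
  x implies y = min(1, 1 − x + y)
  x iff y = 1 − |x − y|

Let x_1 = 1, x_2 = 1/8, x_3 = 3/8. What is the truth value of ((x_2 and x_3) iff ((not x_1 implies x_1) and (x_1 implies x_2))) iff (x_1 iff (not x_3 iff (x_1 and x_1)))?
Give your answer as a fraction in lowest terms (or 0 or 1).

5/8

x_2 and x_3 = 1/8 and 3/8 = 1/8
not x_1 = not 1 = 0
not x_1 implies x_1 = 0 implies 1 = 1
x_1 implies x_2 = 1 implies 1/8 = 1/8
(not x_1 implies x_1) and (x_1 implies x_2) = 1 and 1/8 = 1/8
(x_2 and x_3) iff ((not x_1 implies x_1) and (x_1 implies x_2)) = 1/8 iff 1/8 = 1
not x_3 = not 3/8 = 5/8
x_1 and x_1 = 1 and 1 = 1
not x_3 iff (x_1 and x_1) = 5/8 iff 1 = 5/8
x_1 iff (not x_3 iff (x_1 and x_1)) = 1 iff 5/8 = 5/8
((x_2 and x_3) iff ((not x_1 implies x_1) and (x_1 implies x_2))) iff (x_1 iff (not x_3 iff (x_1 and x_1))) = 1 iff 5/8 = 5/8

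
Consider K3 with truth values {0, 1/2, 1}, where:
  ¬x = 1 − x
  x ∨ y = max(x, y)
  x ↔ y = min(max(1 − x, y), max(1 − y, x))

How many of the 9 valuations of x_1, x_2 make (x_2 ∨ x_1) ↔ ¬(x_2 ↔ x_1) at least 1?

x_1 = 0, x_2 = 0 ↦ 1  ≥
x_1 = 0, x_2 = 1/2 ↦ 1/2  <
x_1 = 0, x_2 = 1 ↦ 1  ≥
x_1 = 1/2, x_2 = 0 ↦ 1/2  <
x_1 = 1/2, x_2 = 1/2 ↦ 1/2  <
x_1 = 1/2, x_2 = 1 ↦ 1/2  <
x_1 = 1, x_2 = 0 ↦ 1  ≥
x_1 = 1, x_2 = 1/2 ↦ 1/2  <
x_1 = 1, x_2 = 1 ↦ 0  <
So 3 of the 9 assignments meet the threshold.

3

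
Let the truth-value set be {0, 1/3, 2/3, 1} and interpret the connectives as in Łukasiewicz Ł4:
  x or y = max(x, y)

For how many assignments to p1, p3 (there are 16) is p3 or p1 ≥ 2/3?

12

p1 = 0, p3 = 0 ↦ 0  <
p1 = 0, p3 = 1/3 ↦ 1/3  <
p1 = 0, p3 = 2/3 ↦ 2/3  ≥
p1 = 0, p3 = 1 ↦ 1  ≥
p1 = 1/3, p3 = 0 ↦ 1/3  <
p1 = 1/3, p3 = 1/3 ↦ 1/3  <
p1 = 1/3, p3 = 2/3 ↦ 2/3  ≥
p1 = 1/3, p3 = 1 ↦ 1  ≥
p1 = 2/3, p3 = 0 ↦ 2/3  ≥
p1 = 2/3, p3 = 1/3 ↦ 2/3  ≥
p1 = 2/3, p3 = 2/3 ↦ 2/3  ≥
p1 = 2/3, p3 = 1 ↦ 1  ≥
p1 = 1, p3 = 0 ↦ 1  ≥
p1 = 1, p3 = 1/3 ↦ 1  ≥
p1 = 1, p3 = 2/3 ↦ 1  ≥
p1 = 1, p3 = 1 ↦ 1  ≥
So 12 of the 16 assignments meet the threshold.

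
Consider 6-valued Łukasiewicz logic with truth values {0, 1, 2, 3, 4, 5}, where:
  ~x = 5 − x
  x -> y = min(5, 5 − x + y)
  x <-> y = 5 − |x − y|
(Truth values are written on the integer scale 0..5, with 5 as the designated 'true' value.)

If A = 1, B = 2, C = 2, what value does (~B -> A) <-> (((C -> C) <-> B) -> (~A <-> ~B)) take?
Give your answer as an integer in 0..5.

3

~B = ~2 = 3
~B -> A = 3 -> 1 = 3
C -> C = 2 -> 2 = 5
(C -> C) <-> B = 5 <-> 2 = 2
~A = ~1 = 4
~B = ~2 = 3
~A <-> ~B = 4 <-> 3 = 4
((C -> C) <-> B) -> (~A <-> ~B) = 2 -> 4 = 5
(~B -> A) <-> (((C -> C) <-> B) -> (~A <-> ~B)) = 3 <-> 5 = 3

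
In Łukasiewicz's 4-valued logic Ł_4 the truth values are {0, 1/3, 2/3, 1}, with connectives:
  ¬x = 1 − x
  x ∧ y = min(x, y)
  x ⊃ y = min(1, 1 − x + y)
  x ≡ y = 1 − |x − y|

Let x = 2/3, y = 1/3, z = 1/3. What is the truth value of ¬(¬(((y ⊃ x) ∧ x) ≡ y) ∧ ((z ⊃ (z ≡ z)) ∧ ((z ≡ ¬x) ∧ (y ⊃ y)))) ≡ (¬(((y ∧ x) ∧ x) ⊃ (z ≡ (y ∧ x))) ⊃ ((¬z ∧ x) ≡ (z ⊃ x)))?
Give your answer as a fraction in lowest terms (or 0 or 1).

y ⊃ x = 1/3 ⊃ 2/3 = 1
(y ⊃ x) ∧ x = 1 ∧ 2/3 = 2/3
((y ⊃ x) ∧ x) ≡ y = 2/3 ≡ 1/3 = 2/3
¬(((y ⊃ x) ∧ x) ≡ y) = ¬2/3 = 1/3
z ≡ z = 1/3 ≡ 1/3 = 1
z ⊃ (z ≡ z) = 1/3 ⊃ 1 = 1
¬x = ¬2/3 = 1/3
z ≡ ¬x = 1/3 ≡ 1/3 = 1
y ⊃ y = 1/3 ⊃ 1/3 = 1
(z ≡ ¬x) ∧ (y ⊃ y) = 1 ∧ 1 = 1
(z ⊃ (z ≡ z)) ∧ ((z ≡ ¬x) ∧ (y ⊃ y)) = 1 ∧ 1 = 1
¬(((y ⊃ x) ∧ x) ≡ y) ∧ ((z ⊃ (z ≡ z)) ∧ ((z ≡ ¬x) ∧ (y ⊃ y))) = 1/3 ∧ 1 = 1/3
¬(¬(((y ⊃ x) ∧ x) ≡ y) ∧ ((z ⊃ (z ≡ z)) ∧ ((z ≡ ¬x) ∧ (y ⊃ y)))) = ¬1/3 = 2/3
y ∧ x = 1/3 ∧ 2/3 = 1/3
(y ∧ x) ∧ x = 1/3 ∧ 2/3 = 1/3
y ∧ x = 1/3 ∧ 2/3 = 1/3
z ≡ (y ∧ x) = 1/3 ≡ 1/3 = 1
((y ∧ x) ∧ x) ⊃ (z ≡ (y ∧ x)) = 1/3 ⊃ 1 = 1
¬(((y ∧ x) ∧ x) ⊃ (z ≡ (y ∧ x))) = ¬1 = 0
¬z = ¬1/3 = 2/3
¬z ∧ x = 2/3 ∧ 2/3 = 2/3
z ⊃ x = 1/3 ⊃ 2/3 = 1
(¬z ∧ x) ≡ (z ⊃ x) = 2/3 ≡ 1 = 2/3
¬(((y ∧ x) ∧ x) ⊃ (z ≡ (y ∧ x))) ⊃ ((¬z ∧ x) ≡ (z ⊃ x)) = 0 ⊃ 2/3 = 1
¬(¬(((y ⊃ x) ∧ x) ≡ y) ∧ ((z ⊃ (z ≡ z)) ∧ ((z ≡ ¬x) ∧ (y ⊃ y)))) ≡ (¬(((y ∧ x) ∧ x) ⊃ (z ≡ (y ∧ x))) ⊃ ((¬z ∧ x) ≡ (z ⊃ x))) = 2/3 ≡ 1 = 2/3

2/3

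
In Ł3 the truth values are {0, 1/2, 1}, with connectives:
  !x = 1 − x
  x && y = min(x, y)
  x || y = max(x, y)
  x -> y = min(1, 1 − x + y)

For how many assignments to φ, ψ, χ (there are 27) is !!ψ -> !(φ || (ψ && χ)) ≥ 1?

value 1: 16 assignments (counts)
value 1/2: 6 assignments
value 0: 5 assignments
So 16 of the 27 assignments meet the threshold.

16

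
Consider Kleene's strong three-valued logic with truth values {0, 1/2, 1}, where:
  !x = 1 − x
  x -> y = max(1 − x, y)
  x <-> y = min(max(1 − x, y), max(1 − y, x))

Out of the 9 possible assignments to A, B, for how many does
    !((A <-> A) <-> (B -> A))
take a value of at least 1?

1

A = 0, B = 0 ↦ 0  <
A = 0, B = 1/2 ↦ 1/2  <
A = 0, B = 1 ↦ 1  ≥
A = 1/2, B = 0 ↦ 1/2  <
A = 1/2, B = 1/2 ↦ 1/2  <
A = 1/2, B = 1 ↦ 1/2  <
A = 1, B = 0 ↦ 0  <
A = 1, B = 1/2 ↦ 0  <
A = 1, B = 1 ↦ 0  <
So 1 of the 9 assignments meets the threshold.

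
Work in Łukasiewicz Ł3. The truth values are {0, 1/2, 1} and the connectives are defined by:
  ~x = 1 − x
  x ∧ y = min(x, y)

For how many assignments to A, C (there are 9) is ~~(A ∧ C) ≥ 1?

A = 0, C = 0 ↦ 0  <
A = 0, C = 1/2 ↦ 0  <
A = 0, C = 1 ↦ 0  <
A = 1/2, C = 0 ↦ 0  <
A = 1/2, C = 1/2 ↦ 1/2  <
A = 1/2, C = 1 ↦ 1/2  <
A = 1, C = 0 ↦ 0  <
A = 1, C = 1/2 ↦ 1/2  <
A = 1, C = 1 ↦ 1  ≥
So 1 of the 9 assignments meets the threshold.

1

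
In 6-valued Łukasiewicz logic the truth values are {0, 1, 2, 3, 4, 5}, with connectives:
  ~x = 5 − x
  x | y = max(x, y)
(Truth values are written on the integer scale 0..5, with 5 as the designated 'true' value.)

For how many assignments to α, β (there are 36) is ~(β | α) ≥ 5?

value 5: 1 assignment (counts)
value 4: 3 assignments
value 3: 5 assignments
value 2: 7 assignments
value 1: 9 assignments
value 0: 11 assignments
So 1 of the 36 assignments meets the threshold.

1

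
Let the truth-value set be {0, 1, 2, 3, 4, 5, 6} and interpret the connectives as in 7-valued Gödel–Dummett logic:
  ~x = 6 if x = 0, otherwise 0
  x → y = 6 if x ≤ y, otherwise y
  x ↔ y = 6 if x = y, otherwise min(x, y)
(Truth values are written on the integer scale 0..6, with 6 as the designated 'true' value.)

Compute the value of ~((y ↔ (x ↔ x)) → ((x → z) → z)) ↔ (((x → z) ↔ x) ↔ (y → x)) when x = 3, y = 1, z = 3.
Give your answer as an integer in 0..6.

x ↔ x = 3 ↔ 3 = 6
y ↔ (x ↔ x) = 1 ↔ 6 = 1
x → z = 3 → 3 = 6
(x → z) → z = 6 → 3 = 3
(y ↔ (x ↔ x)) → ((x → z) → z) = 1 → 3 = 6
~((y ↔ (x ↔ x)) → ((x → z) → z)) = ~6 = 0
x → z = 3 → 3 = 6
(x → z) ↔ x = 6 ↔ 3 = 3
y → x = 1 → 3 = 6
((x → z) ↔ x) ↔ (y → x) = 3 ↔ 6 = 3
~((y ↔ (x ↔ x)) → ((x → z) → z)) ↔ (((x → z) ↔ x) ↔ (y → x)) = 0 ↔ 3 = 0

0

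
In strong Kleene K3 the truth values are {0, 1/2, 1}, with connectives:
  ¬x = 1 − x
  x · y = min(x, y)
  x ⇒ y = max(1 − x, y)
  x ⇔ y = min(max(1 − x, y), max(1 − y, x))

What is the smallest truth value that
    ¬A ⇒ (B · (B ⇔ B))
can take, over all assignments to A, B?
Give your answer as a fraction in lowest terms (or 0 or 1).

Take A = 0, B = 0:
¬A = ¬0 = 1
B ⇔ B = 0 ⇔ 0 = 1
B · (B ⇔ B) = 0 · 1 = 0
¬A ⇒ (B · (B ⇔ B)) = 1 ⇒ 0 = 0
No assignment yields a value below 0, so this is the minimum.

0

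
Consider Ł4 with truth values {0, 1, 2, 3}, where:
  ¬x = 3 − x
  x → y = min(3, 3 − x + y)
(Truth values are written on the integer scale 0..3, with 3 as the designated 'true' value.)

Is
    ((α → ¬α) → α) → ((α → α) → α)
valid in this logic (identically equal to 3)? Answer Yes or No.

No

Counterexample: take α = 2.
¬α = ¬2 = 1
α → ¬α = 2 → 1 = 2
(α → ¬α) → α = 2 → 2 = 3
α → α = 2 → 2 = 3
(α → α) → α = 3 → 2 = 2
((α → ¬α) → α) → ((α → α) → α) = 3 → 2 = 2
This gives 2 ≠ 3.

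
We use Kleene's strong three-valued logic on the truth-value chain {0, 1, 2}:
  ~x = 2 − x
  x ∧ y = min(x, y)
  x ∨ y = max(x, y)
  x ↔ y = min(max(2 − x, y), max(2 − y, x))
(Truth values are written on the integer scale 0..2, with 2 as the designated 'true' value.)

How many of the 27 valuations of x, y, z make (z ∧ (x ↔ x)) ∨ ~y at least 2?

13

value 2: 13 assignments (counts)
value 1: 11 assignments
value 0: 3 assignments
So 13 of the 27 assignments meet the threshold.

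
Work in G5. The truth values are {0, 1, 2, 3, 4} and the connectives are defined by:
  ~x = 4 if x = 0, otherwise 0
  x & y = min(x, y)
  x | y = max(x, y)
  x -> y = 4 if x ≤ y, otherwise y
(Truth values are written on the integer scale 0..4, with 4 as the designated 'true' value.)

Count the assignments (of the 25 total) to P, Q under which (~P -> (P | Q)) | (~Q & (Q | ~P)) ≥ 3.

23

value 4: 22 assignments (counts)
value 3: 1 assignment (counts)
value 2: 1 assignment
value 1: 1 assignment
So 23 of the 25 assignments meet the threshold.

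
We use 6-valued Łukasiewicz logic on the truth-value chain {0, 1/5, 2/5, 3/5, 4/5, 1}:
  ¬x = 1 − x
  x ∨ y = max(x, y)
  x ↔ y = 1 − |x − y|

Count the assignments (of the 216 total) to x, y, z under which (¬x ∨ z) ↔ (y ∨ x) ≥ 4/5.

108

value 1: 36 assignments (counts)
value 4/5: 72 assignments (counts)
value 3/5: 40 assignments
value 2/5: 40 assignments
value 1/5: 16 assignments
value 0: 12 assignments
So 108 of the 216 assignments meet the threshold.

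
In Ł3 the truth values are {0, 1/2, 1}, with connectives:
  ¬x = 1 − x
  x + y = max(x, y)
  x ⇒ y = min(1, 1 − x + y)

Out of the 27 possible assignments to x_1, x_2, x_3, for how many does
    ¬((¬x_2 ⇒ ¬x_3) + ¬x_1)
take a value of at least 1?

1

value 1: 1 assignment (counts)
value 1/2: 5 assignments
value 0: 21 assignments
So 1 of the 27 assignments meets the threshold.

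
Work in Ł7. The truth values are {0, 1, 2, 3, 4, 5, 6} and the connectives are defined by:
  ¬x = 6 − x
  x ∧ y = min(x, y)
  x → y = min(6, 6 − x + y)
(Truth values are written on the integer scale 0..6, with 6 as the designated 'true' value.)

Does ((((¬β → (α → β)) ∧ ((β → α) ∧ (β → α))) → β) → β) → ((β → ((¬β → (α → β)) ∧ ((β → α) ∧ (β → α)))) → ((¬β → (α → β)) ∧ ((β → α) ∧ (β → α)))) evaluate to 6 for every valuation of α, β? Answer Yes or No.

Yes

At α = 3, β = 1, for instance:
¬β = ¬1 = 5
α → β = 3 → 1 = 4
¬β → (α → β) = 5 → 4 = 5
β → α = 1 → 3 = 6
β → α = 1 → 3 = 6
(β → α) ∧ (β → α) = 6 ∧ 6 = 6
(¬β → (α → β)) ∧ ((β → α) ∧ (β → α)) = 5 ∧ 6 = 5
((¬β → (α → β)) ∧ ((β → α) ∧ (β → α))) → β = 5 → 1 = 2
(((¬β → (α → β)) ∧ ((β → α) ∧ (β → α))) → β) → β = 2 → 1 = 5
β → ((¬β → (α → β)) ∧ ((β → α) ∧ (β → α))) = 1 → 5 = 6
(β → ((¬β → (α → β)) ∧ ((β → α) ∧ (β → α)))) → ((¬β → (α → β)) ∧ ((β → α) ∧ (β → α))) = 6 → 5 = 5
((((¬β → (α → β)) ∧ ((β → α) ∧ (β → α))) → β) → β) → ((β → ((¬β → (α → β)) ∧ ((β → α) ∧ (β → α)))) → ((¬β → (α → β)) ∧ ((β → α) ∧ (β → α)))) = 5 → 5 = 6
and checking the remaining 48 assignments likewise gives ≥ 6 in every case.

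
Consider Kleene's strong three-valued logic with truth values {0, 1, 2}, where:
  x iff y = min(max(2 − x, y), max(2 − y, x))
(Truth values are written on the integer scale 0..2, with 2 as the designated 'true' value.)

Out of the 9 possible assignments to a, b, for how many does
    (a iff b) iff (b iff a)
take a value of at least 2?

a = 0, b = 0 ↦ 2  ≥
a = 0, b = 1 ↦ 1  <
a = 0, b = 2 ↦ 2  ≥
a = 1, b = 0 ↦ 1  <
a = 1, b = 1 ↦ 1  <
a = 1, b = 2 ↦ 1  <
a = 2, b = 0 ↦ 2  ≥
a = 2, b = 1 ↦ 1  <
a = 2, b = 2 ↦ 2  ≥
So 4 of the 9 assignments meet the threshold.

4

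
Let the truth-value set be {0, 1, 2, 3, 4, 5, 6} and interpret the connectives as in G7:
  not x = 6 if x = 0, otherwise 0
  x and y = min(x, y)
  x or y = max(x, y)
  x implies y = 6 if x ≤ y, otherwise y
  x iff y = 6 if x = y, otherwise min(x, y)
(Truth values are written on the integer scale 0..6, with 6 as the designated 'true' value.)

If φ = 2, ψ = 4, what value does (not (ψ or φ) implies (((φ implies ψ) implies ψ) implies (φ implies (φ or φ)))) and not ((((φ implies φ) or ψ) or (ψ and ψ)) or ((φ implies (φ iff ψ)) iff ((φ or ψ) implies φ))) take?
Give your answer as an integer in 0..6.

0

ψ or φ = 4 or 2 = 4
not (ψ or φ) = not 4 = 0
φ implies ψ = 2 implies 4 = 6
(φ implies ψ) implies ψ = 6 implies 4 = 4
φ or φ = 2 or 2 = 2
φ implies (φ or φ) = 2 implies 2 = 6
((φ implies ψ) implies ψ) implies (φ implies (φ or φ)) = 4 implies 6 = 6
not (ψ or φ) implies (((φ implies ψ) implies ψ) implies (φ implies (φ or φ))) = 0 implies 6 = 6
φ implies φ = 2 implies 2 = 6
(φ implies φ) or ψ = 6 or 4 = 6
ψ and ψ = 4 and 4 = 4
((φ implies φ) or ψ) or (ψ and ψ) = 6 or 4 = 6
φ iff ψ = 2 iff 4 = 2
φ implies (φ iff ψ) = 2 implies 2 = 6
φ or ψ = 2 or 4 = 4
(φ or ψ) implies φ = 4 implies 2 = 2
(φ implies (φ iff ψ)) iff ((φ or ψ) implies φ) = 6 iff 2 = 2
(((φ implies φ) or ψ) or (ψ and ψ)) or ((φ implies (φ iff ψ)) iff ((φ or ψ) implies φ)) = 6 or 2 = 6
not ((((φ implies φ) or ψ) or (ψ and ψ)) or ((φ implies (φ iff ψ)) iff ((φ or ψ) implies φ))) = not 6 = 0
(not (ψ or φ) implies (((φ implies ψ) implies ψ) implies (φ implies (φ or φ)))) and not ((((φ implies φ) or ψ) or (ψ and ψ)) or ((φ implies (φ iff ψ)) iff ((φ or ψ) implies φ))) = 6 and 0 = 0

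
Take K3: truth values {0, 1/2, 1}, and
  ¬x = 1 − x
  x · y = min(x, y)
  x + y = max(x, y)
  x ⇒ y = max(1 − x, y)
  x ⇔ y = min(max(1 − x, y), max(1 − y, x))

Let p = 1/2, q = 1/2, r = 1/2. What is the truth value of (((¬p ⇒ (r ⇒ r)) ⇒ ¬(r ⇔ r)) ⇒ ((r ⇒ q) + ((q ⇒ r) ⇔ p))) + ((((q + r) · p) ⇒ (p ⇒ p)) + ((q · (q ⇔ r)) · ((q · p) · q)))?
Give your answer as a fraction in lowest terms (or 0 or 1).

¬p = ¬1/2 = 1/2
r ⇒ r = 1/2 ⇒ 1/2 = 1/2
¬p ⇒ (r ⇒ r) = 1/2 ⇒ 1/2 = 1/2
r ⇔ r = 1/2 ⇔ 1/2 = 1/2
¬(r ⇔ r) = ¬1/2 = 1/2
(¬p ⇒ (r ⇒ r)) ⇒ ¬(r ⇔ r) = 1/2 ⇒ 1/2 = 1/2
r ⇒ q = 1/2 ⇒ 1/2 = 1/2
q ⇒ r = 1/2 ⇒ 1/2 = 1/2
(q ⇒ r) ⇔ p = 1/2 ⇔ 1/2 = 1/2
(r ⇒ q) + ((q ⇒ r) ⇔ p) = 1/2 + 1/2 = 1/2
((¬p ⇒ (r ⇒ r)) ⇒ ¬(r ⇔ r)) ⇒ ((r ⇒ q) + ((q ⇒ r) ⇔ p)) = 1/2 ⇒ 1/2 = 1/2
q + r = 1/2 + 1/2 = 1/2
(q + r) · p = 1/2 · 1/2 = 1/2
p ⇒ p = 1/2 ⇒ 1/2 = 1/2
((q + r) · p) ⇒ (p ⇒ p) = 1/2 ⇒ 1/2 = 1/2
q ⇔ r = 1/2 ⇔ 1/2 = 1/2
q · (q ⇔ r) = 1/2 · 1/2 = 1/2
q · p = 1/2 · 1/2 = 1/2
(q · p) · q = 1/2 · 1/2 = 1/2
(q · (q ⇔ r)) · ((q · p) · q) = 1/2 · 1/2 = 1/2
(((q + r) · p) ⇒ (p ⇒ p)) + ((q · (q ⇔ r)) · ((q · p) · q)) = 1/2 + 1/2 = 1/2
(((¬p ⇒ (r ⇒ r)) ⇒ ¬(r ⇔ r)) ⇒ ((r ⇒ q) + ((q ⇒ r) ⇔ p))) + ((((q + r) · p) ⇒ (p ⇒ p)) + ((q · (q ⇔ r)) · ((q · p) · q))) = 1/2 + 1/2 = 1/2

1/2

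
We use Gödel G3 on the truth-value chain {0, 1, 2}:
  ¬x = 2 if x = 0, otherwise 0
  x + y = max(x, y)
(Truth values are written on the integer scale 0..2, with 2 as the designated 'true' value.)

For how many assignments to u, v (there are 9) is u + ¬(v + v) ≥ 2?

u = 0, v = 0 ↦ 2  ≥
u = 0, v = 1 ↦ 0  <
u = 0, v = 2 ↦ 0  <
u = 1, v = 0 ↦ 2  ≥
u = 1, v = 1 ↦ 1  <
u = 1, v = 2 ↦ 1  <
u = 2, v = 0 ↦ 2  ≥
u = 2, v = 1 ↦ 2  ≥
u = 2, v = 2 ↦ 2  ≥
So 5 of the 9 assignments meet the threshold.

5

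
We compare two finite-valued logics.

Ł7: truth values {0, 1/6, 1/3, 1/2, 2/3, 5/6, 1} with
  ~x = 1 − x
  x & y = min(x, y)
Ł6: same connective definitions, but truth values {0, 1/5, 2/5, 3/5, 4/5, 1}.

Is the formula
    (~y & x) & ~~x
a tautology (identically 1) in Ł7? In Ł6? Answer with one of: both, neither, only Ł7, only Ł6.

neither

In Ł7: at x = 0, y = 0 the value is 0 — not a tautology.
In Ł6: at x = 0, y = 0 the value is 0 — not a tautology.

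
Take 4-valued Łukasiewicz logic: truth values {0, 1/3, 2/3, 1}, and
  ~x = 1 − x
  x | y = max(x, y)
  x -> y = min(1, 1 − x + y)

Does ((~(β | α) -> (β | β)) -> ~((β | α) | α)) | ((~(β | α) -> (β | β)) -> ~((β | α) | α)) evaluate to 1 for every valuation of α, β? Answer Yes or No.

Counterexample: take α = 0, β = 2/3.
β | α = 2/3 | 0 = 2/3
~(β | α) = ~2/3 = 1/3
β | β = 2/3 | 2/3 = 2/3
~(β | α) -> (β | β) = 1/3 -> 2/3 = 1
β | α = 2/3 | 0 = 2/3
(β | α) | α = 2/3 | 0 = 2/3
~((β | α) | α) = ~2/3 = 1/3
(~(β | α) -> (β | β)) -> ~((β | α) | α) = 1 -> 1/3 = 1/3
β | α = 2/3 | 0 = 2/3
~(β | α) = ~2/3 = 1/3
β | β = 2/3 | 2/3 = 2/3
~(β | α) -> (β | β) = 1/3 -> 2/3 = 1
β | α = 2/3 | 0 = 2/3
(β | α) | α = 2/3 | 0 = 2/3
~((β | α) | α) = ~2/3 = 1/3
(~(β | α) -> (β | β)) -> ~((β | α) | α) = 1 -> 1/3 = 1/3
((~(β | α) -> (β | β)) -> ~((β | α) | α)) | ((~(β | α) -> (β | β)) -> ~((β | α) | α)) = 1/3 | 1/3 = 1/3
This gives 1/3 ≠ 1.

No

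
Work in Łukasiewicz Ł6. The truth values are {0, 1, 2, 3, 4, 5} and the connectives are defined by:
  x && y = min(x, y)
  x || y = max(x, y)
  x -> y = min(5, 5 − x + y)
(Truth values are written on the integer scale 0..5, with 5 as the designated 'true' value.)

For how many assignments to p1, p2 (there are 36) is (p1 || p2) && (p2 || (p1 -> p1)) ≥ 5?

11

value 5: 11 assignments (counts)
value 4: 9 assignments
value 3: 7 assignments
value 2: 5 assignments
value 1: 3 assignments
value 0: 1 assignment
So 11 of the 36 assignments meet the threshold.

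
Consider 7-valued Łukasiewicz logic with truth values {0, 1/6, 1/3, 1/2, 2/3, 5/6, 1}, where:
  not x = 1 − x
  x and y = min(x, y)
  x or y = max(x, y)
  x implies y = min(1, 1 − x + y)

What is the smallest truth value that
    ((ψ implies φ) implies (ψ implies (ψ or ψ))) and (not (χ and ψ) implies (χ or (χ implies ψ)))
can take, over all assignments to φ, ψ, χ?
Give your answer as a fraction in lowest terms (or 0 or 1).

1/2

Take φ = 0, ψ = 0, χ = 1/2:
ψ implies φ = 0 implies 0 = 1
ψ or ψ = 0 or 0 = 0
ψ implies (ψ or ψ) = 0 implies 0 = 1
(ψ implies φ) implies (ψ implies (ψ or ψ)) = 1 implies 1 = 1
χ and ψ = 1/2 and 0 = 0
not (χ and ψ) = not 0 = 1
χ implies ψ = 1/2 implies 0 = 1/2
χ or (χ implies ψ) = 1/2 or 1/2 = 1/2
not (χ and ψ) implies (χ or (χ implies ψ)) = 1 implies 1/2 = 1/2
((ψ implies φ) implies (ψ implies (ψ or ψ))) and (not (χ and ψ) implies (χ or (χ implies ψ))) = 1 and 1/2 = 1/2
No assignment yields a value below 1/2, so this is the minimum.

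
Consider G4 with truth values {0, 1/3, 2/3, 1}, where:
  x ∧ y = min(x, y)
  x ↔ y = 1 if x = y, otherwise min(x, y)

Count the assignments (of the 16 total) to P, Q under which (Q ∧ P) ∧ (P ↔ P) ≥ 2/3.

P = 0, Q = 0 ↦ 0  <
P = 0, Q = 1/3 ↦ 0  <
P = 0, Q = 2/3 ↦ 0  <
P = 0, Q = 1 ↦ 0  <
P = 1/3, Q = 0 ↦ 0  <
P = 1/3, Q = 1/3 ↦ 1/3  <
P = 1/3, Q = 2/3 ↦ 1/3  <
P = 1/3, Q = 1 ↦ 1/3  <
P = 2/3, Q = 0 ↦ 0  <
P = 2/3, Q = 1/3 ↦ 1/3  <
P = 2/3, Q = 2/3 ↦ 2/3  ≥
P = 2/3, Q = 1 ↦ 2/3  ≥
P = 1, Q = 0 ↦ 0  <
P = 1, Q = 1/3 ↦ 1/3  <
P = 1, Q = 2/3 ↦ 2/3  ≥
P = 1, Q = 1 ↦ 1  ≥
So 4 of the 16 assignments meet the threshold.

4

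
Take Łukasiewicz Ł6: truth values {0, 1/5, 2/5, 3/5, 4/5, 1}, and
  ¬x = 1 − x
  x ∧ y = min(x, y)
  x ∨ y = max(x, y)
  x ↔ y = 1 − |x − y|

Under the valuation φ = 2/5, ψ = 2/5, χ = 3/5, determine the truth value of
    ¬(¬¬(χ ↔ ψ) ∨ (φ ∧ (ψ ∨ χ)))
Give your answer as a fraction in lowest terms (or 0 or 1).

χ ↔ ψ = 3/5 ↔ 2/5 = 4/5
¬(χ ↔ ψ) = ¬4/5 = 1/5
¬¬(χ ↔ ψ) = ¬1/5 = 4/5
ψ ∨ χ = 2/5 ∨ 3/5 = 3/5
φ ∧ (ψ ∨ χ) = 2/5 ∧ 3/5 = 2/5
¬¬(χ ↔ ψ) ∨ (φ ∧ (ψ ∨ χ)) = 4/5 ∨ 2/5 = 4/5
¬(¬¬(χ ↔ ψ) ∨ (φ ∧ (ψ ∨ χ))) = ¬4/5 = 1/5

1/5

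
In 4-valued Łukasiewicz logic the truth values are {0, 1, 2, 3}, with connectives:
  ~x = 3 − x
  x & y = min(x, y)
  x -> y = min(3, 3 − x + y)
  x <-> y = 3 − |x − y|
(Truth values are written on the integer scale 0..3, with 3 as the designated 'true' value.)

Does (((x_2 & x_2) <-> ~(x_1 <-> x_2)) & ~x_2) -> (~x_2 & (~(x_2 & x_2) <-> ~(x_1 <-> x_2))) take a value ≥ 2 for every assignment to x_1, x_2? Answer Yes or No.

Counterexample: take x_1 = 0, x_2 = 0.
x_2 & x_2 = 0 & 0 = 0
x_1 <-> x_2 = 0 <-> 0 = 3
~(x_1 <-> x_2) = ~3 = 0
(x_2 & x_2) <-> ~(x_1 <-> x_2) = 0 <-> 0 = 3
~x_2 = ~0 = 3
((x_2 & x_2) <-> ~(x_1 <-> x_2)) & ~x_2 = 3 & 3 = 3
~x_2 = ~0 = 3
x_2 & x_2 = 0 & 0 = 0
~(x_2 & x_2) = ~0 = 3
x_1 <-> x_2 = 0 <-> 0 = 3
~(x_1 <-> x_2) = ~3 = 0
~(x_2 & x_2) <-> ~(x_1 <-> x_2) = 3 <-> 0 = 0
~x_2 & (~(x_2 & x_2) <-> ~(x_1 <-> x_2)) = 3 & 0 = 0
(((x_2 & x_2) <-> ~(x_1 <-> x_2)) & ~x_2) -> (~x_2 & (~(x_2 & x_2) <-> ~(x_1 <-> x_2))) = 3 -> 0 = 0
This gives 0, which is below 2.

No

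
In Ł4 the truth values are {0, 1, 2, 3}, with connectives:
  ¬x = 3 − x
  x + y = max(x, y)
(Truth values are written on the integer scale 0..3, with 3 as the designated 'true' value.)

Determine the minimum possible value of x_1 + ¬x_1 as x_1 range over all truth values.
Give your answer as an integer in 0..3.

Take x_1 = 1:
¬x_1 = ¬1 = 2
x_1 + ¬x_1 = 1 + 2 = 2
No assignment yields a value below 2, so this is the minimum.

2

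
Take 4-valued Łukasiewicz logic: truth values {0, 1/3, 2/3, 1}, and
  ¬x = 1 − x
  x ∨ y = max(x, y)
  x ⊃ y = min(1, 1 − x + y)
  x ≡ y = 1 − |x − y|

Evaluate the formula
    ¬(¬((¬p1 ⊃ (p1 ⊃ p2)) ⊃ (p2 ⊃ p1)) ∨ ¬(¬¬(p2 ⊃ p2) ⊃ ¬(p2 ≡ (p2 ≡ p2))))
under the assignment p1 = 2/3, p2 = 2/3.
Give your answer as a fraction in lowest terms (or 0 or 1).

1/3

¬p1 = ¬2/3 = 1/3
p1 ⊃ p2 = 2/3 ⊃ 2/3 = 1
¬p1 ⊃ (p1 ⊃ p2) = 1/3 ⊃ 1 = 1
p2 ⊃ p1 = 2/3 ⊃ 2/3 = 1
(¬p1 ⊃ (p1 ⊃ p2)) ⊃ (p2 ⊃ p1) = 1 ⊃ 1 = 1
¬((¬p1 ⊃ (p1 ⊃ p2)) ⊃ (p2 ⊃ p1)) = ¬1 = 0
p2 ⊃ p2 = 2/3 ⊃ 2/3 = 1
¬(p2 ⊃ p2) = ¬1 = 0
¬¬(p2 ⊃ p2) = ¬0 = 1
p2 ≡ p2 = 2/3 ≡ 2/3 = 1
p2 ≡ (p2 ≡ p2) = 2/3 ≡ 1 = 2/3
¬(p2 ≡ (p2 ≡ p2)) = ¬2/3 = 1/3
¬¬(p2 ⊃ p2) ⊃ ¬(p2 ≡ (p2 ≡ p2)) = 1 ⊃ 1/3 = 1/3
¬(¬¬(p2 ⊃ p2) ⊃ ¬(p2 ≡ (p2 ≡ p2))) = ¬1/3 = 2/3
¬((¬p1 ⊃ (p1 ⊃ p2)) ⊃ (p2 ⊃ p1)) ∨ ¬(¬¬(p2 ⊃ p2) ⊃ ¬(p2 ≡ (p2 ≡ p2))) = 0 ∨ 2/3 = 2/3
¬(¬((¬p1 ⊃ (p1 ⊃ p2)) ⊃ (p2 ⊃ p1)) ∨ ¬(¬¬(p2 ⊃ p2) ⊃ ¬(p2 ≡ (p2 ≡ p2)))) = ¬2/3 = 1/3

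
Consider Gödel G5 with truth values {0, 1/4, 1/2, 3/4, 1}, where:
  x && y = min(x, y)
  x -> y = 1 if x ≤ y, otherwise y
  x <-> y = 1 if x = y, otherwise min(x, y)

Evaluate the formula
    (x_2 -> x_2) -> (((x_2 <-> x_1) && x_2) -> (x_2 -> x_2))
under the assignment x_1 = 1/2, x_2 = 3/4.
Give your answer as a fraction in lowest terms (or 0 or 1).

x_2 -> x_2 = 3/4 -> 3/4 = 1
x_2 <-> x_1 = 3/4 <-> 1/2 = 1/2
(x_2 <-> x_1) && x_2 = 1/2 && 3/4 = 1/2
x_2 -> x_2 = 3/4 -> 3/4 = 1
((x_2 <-> x_1) && x_2) -> (x_2 -> x_2) = 1/2 -> 1 = 1
(x_2 -> x_2) -> (((x_2 <-> x_1) && x_2) -> (x_2 -> x_2)) = 1 -> 1 = 1

1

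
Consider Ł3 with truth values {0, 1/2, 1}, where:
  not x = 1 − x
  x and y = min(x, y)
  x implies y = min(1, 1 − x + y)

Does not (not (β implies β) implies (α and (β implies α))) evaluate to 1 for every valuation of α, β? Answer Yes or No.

Counterexample: take α = 0, β = 0.
β implies β = 0 implies 0 = 1
not (β implies β) = not 1 = 0
β implies α = 0 implies 0 = 1
α and (β implies α) = 0 and 1 = 0
not (β implies β) implies (α and (β implies α)) = 0 implies 0 = 1
not (not (β implies β) implies (α and (β implies α))) = not 1 = 0
This gives 0 ≠ 1.

No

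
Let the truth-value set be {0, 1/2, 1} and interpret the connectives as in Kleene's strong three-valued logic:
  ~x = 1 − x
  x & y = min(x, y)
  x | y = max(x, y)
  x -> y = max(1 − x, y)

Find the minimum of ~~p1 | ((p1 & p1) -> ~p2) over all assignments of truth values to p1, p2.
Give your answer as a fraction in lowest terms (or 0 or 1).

Take p1 = 1/2, p2 = 1/2:
~p1 = ~1/2 = 1/2
~~p1 = ~1/2 = 1/2
p1 & p1 = 1/2 & 1/2 = 1/2
~p2 = ~1/2 = 1/2
(p1 & p1) -> ~p2 = 1/2 -> 1/2 = 1/2
~~p1 | ((p1 & p1) -> ~p2) = 1/2 | 1/2 = 1/2
No assignment yields a value below 1/2, so this is the minimum.

1/2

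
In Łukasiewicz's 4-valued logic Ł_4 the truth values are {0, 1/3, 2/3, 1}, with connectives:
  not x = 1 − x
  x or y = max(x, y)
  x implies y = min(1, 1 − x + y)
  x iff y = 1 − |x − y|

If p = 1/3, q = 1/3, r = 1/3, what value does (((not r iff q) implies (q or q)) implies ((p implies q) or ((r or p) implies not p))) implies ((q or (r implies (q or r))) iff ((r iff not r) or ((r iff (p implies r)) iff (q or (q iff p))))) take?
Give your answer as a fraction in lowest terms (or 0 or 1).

not r = not 1/3 = 2/3
not r iff q = 2/3 iff 1/3 = 2/3
q or q = 1/3 or 1/3 = 1/3
(not r iff q) implies (q or q) = 2/3 implies 1/3 = 2/3
p implies q = 1/3 implies 1/3 = 1
r or p = 1/3 or 1/3 = 1/3
not p = not 1/3 = 2/3
(r or p) implies not p = 1/3 implies 2/3 = 1
(p implies q) or ((r or p) implies not p) = 1 or 1 = 1
((not r iff q) implies (q or q)) implies ((p implies q) or ((r or p) implies not p)) = 2/3 implies 1 = 1
q or r = 1/3 or 1/3 = 1/3
r implies (q or r) = 1/3 implies 1/3 = 1
q or (r implies (q or r)) = 1/3 or 1 = 1
not r = not 1/3 = 2/3
r iff not r = 1/3 iff 2/3 = 2/3
p implies r = 1/3 implies 1/3 = 1
r iff (p implies r) = 1/3 iff 1 = 1/3
q iff p = 1/3 iff 1/3 = 1
q or (q iff p) = 1/3 or 1 = 1
(r iff (p implies r)) iff (q or (q iff p)) = 1/3 iff 1 = 1/3
(r iff not r) or ((r iff (p implies r)) iff (q or (q iff p))) = 2/3 or 1/3 = 2/3
(q or (r implies (q or r))) iff ((r iff not r) or ((r iff (p implies r)) iff (q or (q iff p)))) = 1 iff 2/3 = 2/3
(((not r iff q) implies (q or q)) implies ((p implies q) or ((r or p) implies not p))) implies ((q or (r implies (q or r))) iff ((r iff not r) or ((r iff (p implies r)) iff (q or (q iff p))))) = 1 implies 2/3 = 2/3

2/3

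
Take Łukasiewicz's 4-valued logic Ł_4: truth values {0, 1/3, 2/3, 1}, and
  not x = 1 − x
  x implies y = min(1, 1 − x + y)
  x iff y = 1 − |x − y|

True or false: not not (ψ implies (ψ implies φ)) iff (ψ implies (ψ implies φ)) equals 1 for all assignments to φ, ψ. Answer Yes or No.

Yes

φ = 0, ψ = 0 ↦ 1
φ = 0, ψ = 1/3 ↦ 1
φ = 0, ψ = 2/3 ↦ 1
φ = 0, ψ = 1 ↦ 1
φ = 1/3, ψ = 0 ↦ 1
φ = 1/3, ψ = 1/3 ↦ 1
φ = 1/3, ψ = 2/3 ↦ 1
φ = 1/3, ψ = 1 ↦ 1
φ = 2/3, ψ = 0 ↦ 1
φ = 2/3, ψ = 1/3 ↦ 1
φ = 2/3, ψ = 2/3 ↦ 1
φ = 2/3, ψ = 1 ↦ 1
φ = 1, ψ = 0 ↦ 1
φ = 1, ψ = 1/3 ↦ 1
φ = 1, ψ = 2/3 ↦ 1
φ = 1, ψ = 1 ↦ 1
Every assignment gives a value ≥ 1.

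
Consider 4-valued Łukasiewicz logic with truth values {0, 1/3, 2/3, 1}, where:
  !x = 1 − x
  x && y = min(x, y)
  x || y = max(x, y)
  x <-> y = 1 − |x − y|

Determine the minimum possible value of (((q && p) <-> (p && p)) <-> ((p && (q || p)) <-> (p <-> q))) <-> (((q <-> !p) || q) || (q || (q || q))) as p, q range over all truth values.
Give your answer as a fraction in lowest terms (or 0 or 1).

1/3

Take p = 1/3, q = 0:
q && p = 0 && 1/3 = 0
p && p = 1/3 && 1/3 = 1/3
(q && p) <-> (p && p) = 0 <-> 1/3 = 2/3
q || p = 0 || 1/3 = 1/3
p && (q || p) = 1/3 && 1/3 = 1/3
p <-> q = 1/3 <-> 0 = 2/3
(p && (q || p)) <-> (p <-> q) = 1/3 <-> 2/3 = 2/3
((q && p) <-> (p && p)) <-> ((p && (q || p)) <-> (p <-> q)) = 2/3 <-> 2/3 = 1
!p = !1/3 = 2/3
q <-> !p = 0 <-> 2/3 = 1/3
(q <-> !p) || q = 1/3 || 0 = 1/3
q || q = 0 || 0 = 0
q || (q || q) = 0 || 0 = 0
((q <-> !p) || q) || (q || (q || q)) = 1/3 || 0 = 1/3
(((q && p) <-> (p && p)) <-> ((p && (q || p)) <-> (p <-> q))) <-> (((q <-> !p) || q) || (q || (q || q))) = 1 <-> 1/3 = 1/3
No assignment yields a value below 1/3, so this is the minimum.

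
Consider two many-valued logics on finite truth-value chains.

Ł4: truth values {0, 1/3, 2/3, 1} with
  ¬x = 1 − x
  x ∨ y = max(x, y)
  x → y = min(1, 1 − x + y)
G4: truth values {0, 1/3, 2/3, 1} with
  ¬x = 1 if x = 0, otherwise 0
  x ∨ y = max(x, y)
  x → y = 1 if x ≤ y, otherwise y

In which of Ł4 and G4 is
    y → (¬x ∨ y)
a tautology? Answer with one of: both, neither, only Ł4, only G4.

both

In Ł4: every assignment gives 1 — tautology.
In G4: every assignment gives 1 — tautology.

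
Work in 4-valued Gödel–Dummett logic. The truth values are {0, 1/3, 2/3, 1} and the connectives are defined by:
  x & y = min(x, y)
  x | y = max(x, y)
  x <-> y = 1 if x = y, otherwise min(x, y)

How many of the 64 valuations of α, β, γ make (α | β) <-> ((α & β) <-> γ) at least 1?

13

value 1: 13 assignments (counts)
value 2/3: 8 assignments
value 1/3: 15 assignments
value 0: 28 assignments
So 13 of the 64 assignments meet the threshold.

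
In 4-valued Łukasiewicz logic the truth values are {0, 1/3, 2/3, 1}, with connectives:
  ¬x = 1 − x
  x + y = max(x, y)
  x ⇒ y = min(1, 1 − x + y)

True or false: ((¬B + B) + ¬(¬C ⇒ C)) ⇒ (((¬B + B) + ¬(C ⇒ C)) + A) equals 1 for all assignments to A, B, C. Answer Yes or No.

No

Counterexample: take A = 0, B = 1/3, C = 0.
¬B = ¬1/3 = 2/3
¬B + B = 2/3 + 1/3 = 2/3
¬C = ¬0 = 1
¬C ⇒ C = 1 ⇒ 0 = 0
¬(¬C ⇒ C) = ¬0 = 1
(¬B + B) + ¬(¬C ⇒ C) = 2/3 + 1 = 1
¬B = ¬1/3 = 2/3
¬B + B = 2/3 + 1/3 = 2/3
C ⇒ C = 0 ⇒ 0 = 1
¬(C ⇒ C) = ¬1 = 0
(¬B + B) + ¬(C ⇒ C) = 2/3 + 0 = 2/3
((¬B + B) + ¬(C ⇒ C)) + A = 2/3 + 0 = 2/3
((¬B + B) + ¬(¬C ⇒ C)) ⇒ (((¬B + B) + ¬(C ⇒ C)) + A) = 1 ⇒ 2/3 = 2/3
This gives 2/3 ≠ 1.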